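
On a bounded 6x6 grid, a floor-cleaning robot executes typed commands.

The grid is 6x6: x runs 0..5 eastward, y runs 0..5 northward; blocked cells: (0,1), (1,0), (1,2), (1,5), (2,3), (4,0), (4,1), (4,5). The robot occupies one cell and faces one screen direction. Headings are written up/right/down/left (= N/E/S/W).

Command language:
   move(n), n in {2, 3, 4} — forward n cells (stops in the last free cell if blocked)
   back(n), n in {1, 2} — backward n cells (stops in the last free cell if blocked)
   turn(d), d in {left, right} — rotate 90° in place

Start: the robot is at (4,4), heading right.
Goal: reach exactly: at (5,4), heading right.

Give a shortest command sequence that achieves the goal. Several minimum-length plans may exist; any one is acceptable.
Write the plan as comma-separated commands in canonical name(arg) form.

start: at (4,4), heading right
t=1 move(3) ⇒ at (5,4), heading right
shorter routes all fall short; 1 is best.

move(3)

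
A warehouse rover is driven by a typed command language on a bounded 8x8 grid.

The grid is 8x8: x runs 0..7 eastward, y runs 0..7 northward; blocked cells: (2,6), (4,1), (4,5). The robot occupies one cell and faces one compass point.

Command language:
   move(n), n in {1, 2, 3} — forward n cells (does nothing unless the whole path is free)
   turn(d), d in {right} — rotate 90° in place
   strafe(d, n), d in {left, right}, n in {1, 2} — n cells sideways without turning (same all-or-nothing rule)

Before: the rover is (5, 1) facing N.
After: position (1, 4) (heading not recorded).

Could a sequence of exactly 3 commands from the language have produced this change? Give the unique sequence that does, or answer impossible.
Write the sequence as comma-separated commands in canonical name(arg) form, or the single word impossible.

move(3), strafe(left, 2), strafe(left, 2)

key: running strafe(left, 2) before move(3) would end elsewhere — order is forced
initial: (5, 1) facing N
[1] after move(3): (5, 4) facing N
[2] after strafe(left, 2): (3, 4) facing N
[3] after strafe(left, 2): (1, 4) facing N
no rival 3-sequence matches.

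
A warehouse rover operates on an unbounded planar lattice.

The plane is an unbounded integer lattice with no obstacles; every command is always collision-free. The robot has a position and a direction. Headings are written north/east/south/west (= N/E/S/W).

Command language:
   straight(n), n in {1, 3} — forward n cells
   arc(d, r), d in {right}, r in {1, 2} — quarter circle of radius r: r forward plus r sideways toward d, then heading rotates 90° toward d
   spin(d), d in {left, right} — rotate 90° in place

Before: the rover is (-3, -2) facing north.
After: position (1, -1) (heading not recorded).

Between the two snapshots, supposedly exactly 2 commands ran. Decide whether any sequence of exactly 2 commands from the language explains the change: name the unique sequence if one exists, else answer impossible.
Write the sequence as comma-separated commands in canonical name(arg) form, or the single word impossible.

arc(right, 1), straight(3)

key: order matters: swapping arc(right, 1) and straight(3) lands elsewhere
start: (-3, -2) facing north
1. arc(right, 1) → (-2, -1) facing east
2. straight(3) → (1, -1) facing east
no other 2-command option fits: unique.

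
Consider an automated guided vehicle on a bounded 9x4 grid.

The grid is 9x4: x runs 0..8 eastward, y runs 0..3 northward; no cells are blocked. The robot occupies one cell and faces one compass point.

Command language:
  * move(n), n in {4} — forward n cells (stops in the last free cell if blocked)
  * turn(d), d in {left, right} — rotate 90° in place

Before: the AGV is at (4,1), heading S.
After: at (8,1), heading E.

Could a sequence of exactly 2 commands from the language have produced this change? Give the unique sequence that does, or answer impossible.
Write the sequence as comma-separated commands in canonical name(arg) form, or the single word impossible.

key: cell and facing (now E) both changed — the 2 commands mix motion and turning
from: at (4,1), heading S
t=1 turn(left) ⇒ at (4,1), heading E
t=2 move(4) ⇒ at (8,1), heading E
uniquely the one of 9 2-step routes that fits.

turn(left), move(4)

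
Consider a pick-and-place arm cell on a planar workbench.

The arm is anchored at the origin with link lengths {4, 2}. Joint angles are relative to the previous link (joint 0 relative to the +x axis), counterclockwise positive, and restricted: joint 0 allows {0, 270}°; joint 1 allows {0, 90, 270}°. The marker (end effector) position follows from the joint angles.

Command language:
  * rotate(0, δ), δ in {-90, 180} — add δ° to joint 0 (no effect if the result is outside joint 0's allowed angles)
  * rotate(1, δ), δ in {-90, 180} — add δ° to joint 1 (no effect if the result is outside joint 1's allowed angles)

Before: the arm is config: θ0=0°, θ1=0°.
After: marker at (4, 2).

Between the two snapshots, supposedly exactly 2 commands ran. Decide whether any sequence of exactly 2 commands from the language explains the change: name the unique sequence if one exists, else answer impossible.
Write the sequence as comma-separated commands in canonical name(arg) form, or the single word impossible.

key: running rotate(1, 180) before rotate(1, -90) would end elsewhere — order is forced
t0: config: θ0=0°, θ1=0°
[1] after rotate(1, -90): config: θ0=0°, θ1=270°
[2] after rotate(1, 180): config: θ0=0°, θ1=90°
no rival 2-sequence matches.

rotate(1, -90), rotate(1, 180)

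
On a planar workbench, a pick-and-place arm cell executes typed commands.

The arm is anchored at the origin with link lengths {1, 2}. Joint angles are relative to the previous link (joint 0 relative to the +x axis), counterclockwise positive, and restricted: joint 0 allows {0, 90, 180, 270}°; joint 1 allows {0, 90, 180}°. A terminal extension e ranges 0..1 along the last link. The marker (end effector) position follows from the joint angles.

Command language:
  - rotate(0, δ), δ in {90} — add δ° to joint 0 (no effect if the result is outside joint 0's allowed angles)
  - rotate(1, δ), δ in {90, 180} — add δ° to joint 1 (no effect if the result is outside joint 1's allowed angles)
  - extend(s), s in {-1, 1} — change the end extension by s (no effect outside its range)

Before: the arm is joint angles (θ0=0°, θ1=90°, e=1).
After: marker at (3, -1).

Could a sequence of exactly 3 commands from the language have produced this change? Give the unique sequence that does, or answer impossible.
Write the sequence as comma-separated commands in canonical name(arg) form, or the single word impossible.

rotate(0, 90), rotate(0, 90), rotate(0, 90)

from: joint angles (θ0=0°, θ1=90°, e=1)
t=1 rotate(0, 90) ⇒ joint angles (θ0=90°, θ1=90°, e=1)
t=2 rotate(0, 90) ⇒ joint angles (θ0=180°, θ1=90°, e=1)
t=3 rotate(0, 90) ⇒ joint angles (θ0=270°, θ1=90°, e=1)
all 125 alternatives checked — unique.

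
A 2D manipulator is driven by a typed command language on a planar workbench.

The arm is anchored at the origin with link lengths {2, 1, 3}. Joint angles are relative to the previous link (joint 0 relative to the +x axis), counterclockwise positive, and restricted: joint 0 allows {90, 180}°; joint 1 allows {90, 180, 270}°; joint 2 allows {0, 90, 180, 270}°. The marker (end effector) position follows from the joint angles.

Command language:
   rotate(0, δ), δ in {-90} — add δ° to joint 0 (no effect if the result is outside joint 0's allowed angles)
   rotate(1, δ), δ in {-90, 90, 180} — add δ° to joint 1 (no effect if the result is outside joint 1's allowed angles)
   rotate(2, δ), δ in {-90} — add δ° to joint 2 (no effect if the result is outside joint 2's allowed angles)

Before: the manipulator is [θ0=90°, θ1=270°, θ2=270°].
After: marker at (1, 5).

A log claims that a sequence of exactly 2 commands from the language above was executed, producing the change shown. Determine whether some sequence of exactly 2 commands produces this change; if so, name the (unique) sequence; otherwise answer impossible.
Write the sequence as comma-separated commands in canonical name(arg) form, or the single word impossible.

begin: [θ0=90°, θ1=270°, θ2=270°]
t=1 rotate(2, -90) ⇒ [θ0=90°, θ1=270°, θ2=180°]
t=2 rotate(2, -90) ⇒ [θ0=90°, θ1=270°, θ2=90°]
no other 2-command option fits: unique.

rotate(2, -90), rotate(2, -90)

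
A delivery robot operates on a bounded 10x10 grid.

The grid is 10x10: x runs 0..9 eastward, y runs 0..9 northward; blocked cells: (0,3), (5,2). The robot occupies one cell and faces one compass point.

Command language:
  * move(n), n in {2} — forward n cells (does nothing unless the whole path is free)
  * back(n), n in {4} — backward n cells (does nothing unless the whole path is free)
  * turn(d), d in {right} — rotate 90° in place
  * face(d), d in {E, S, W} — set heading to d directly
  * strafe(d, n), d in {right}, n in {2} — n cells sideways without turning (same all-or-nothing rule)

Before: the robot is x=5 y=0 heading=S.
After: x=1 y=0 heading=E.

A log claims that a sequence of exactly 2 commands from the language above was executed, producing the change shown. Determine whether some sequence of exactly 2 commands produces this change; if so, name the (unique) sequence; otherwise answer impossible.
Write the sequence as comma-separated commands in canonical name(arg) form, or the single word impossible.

key: order matters: swapping face(E) and back(4) lands elsewhere
from: x=5 y=0 heading=S
1. face(E) → x=5 y=0 heading=E
2. back(4) → x=1 y=0 heading=E
no other 2-command option fits: unique.

face(E), back(4)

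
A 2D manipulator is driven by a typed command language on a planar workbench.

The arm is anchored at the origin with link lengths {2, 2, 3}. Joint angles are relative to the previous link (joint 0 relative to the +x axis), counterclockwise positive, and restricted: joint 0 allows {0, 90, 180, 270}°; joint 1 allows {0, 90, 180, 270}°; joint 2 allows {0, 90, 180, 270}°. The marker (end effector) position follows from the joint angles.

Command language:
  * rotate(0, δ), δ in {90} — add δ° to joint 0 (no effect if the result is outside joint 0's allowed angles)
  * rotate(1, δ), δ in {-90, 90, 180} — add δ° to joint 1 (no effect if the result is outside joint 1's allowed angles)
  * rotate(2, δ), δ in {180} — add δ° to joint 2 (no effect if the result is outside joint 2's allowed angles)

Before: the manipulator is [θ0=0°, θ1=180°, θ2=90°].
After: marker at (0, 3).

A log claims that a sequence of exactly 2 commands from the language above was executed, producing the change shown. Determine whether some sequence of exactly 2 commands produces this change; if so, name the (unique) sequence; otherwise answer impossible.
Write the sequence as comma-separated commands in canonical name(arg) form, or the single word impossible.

initial: [θ0=0°, θ1=180°, θ2=90°]
1. rotate(0, 90) → [θ0=90°, θ1=180°, θ2=90°]
2. rotate(0, 90) → [θ0=180°, θ1=180°, θ2=90°]
no rival 2-sequence matches.

rotate(0, 90), rotate(0, 90)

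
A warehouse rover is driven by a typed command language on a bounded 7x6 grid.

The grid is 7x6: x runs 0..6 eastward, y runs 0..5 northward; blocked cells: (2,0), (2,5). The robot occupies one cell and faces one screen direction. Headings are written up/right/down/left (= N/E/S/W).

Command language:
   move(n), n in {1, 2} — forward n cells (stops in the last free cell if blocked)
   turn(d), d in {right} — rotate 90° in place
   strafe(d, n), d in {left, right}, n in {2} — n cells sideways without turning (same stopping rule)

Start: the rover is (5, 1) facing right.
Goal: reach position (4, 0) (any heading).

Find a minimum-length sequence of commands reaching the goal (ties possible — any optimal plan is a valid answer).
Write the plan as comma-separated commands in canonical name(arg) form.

strafe(right, 2), move(2), turn(right), strafe(right, 2)

from: (5, 1) facing right
1. strafe(right, 2) → (5, 0) facing right
2. move(2) → (6, 0) facing right
3. turn(right) → (6, 0) facing down
4. strafe(right, 2) → (4, 0) facing down
minimal: 4 command(s), checked below 4.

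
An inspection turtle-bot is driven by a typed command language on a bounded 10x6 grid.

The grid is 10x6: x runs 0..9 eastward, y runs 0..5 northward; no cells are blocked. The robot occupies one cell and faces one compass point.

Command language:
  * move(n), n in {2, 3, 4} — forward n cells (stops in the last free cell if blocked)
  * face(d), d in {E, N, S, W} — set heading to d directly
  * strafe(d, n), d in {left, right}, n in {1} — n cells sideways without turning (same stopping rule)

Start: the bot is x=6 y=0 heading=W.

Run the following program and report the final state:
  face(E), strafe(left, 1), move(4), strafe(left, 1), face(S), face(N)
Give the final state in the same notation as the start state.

x=9 y=2 heading=N

t0: x=6 y=0 heading=W
t=1 face(E) ⇒ x=6 y=0 heading=E
t=2 strafe(left, 1) ⇒ x=6 y=1 heading=E
t=3 move(4) ⇒ x=9 y=1 heading=E
t=4 strafe(left, 1) ⇒ x=9 y=2 heading=E
t=5 face(S) ⇒ x=9 y=2 heading=S
t=6 face(N) ⇒ x=9 y=2 heading=N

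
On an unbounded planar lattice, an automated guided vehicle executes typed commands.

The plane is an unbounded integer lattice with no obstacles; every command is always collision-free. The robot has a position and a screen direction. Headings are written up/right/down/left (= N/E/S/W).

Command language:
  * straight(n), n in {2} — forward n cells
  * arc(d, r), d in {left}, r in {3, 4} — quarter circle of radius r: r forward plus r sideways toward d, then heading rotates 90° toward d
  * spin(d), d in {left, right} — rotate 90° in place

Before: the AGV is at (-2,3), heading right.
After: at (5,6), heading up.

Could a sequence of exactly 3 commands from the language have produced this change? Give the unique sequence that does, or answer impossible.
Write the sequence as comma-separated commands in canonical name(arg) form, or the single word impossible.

straight(2), straight(2), arc(left, 3)

key: running arc(left, 3) before straight(2) would end elsewhere — order is forced
from: at (-2,3), heading right
[1] after straight(2): at (0,3), heading right
[2] after straight(2): at (2,3), heading right
[3] after arc(left, 3): at (5,6), heading up
no other 3-command option fits: unique.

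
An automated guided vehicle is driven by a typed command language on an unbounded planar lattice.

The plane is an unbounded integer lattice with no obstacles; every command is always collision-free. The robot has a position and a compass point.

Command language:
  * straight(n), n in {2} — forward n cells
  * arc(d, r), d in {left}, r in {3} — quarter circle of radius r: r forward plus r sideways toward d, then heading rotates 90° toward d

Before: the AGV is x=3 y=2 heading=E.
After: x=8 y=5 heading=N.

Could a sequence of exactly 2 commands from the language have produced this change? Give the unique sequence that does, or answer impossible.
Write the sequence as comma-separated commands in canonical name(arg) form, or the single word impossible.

straight(2), arc(left, 3)

key: running arc(left, 3) before straight(2) would end elsewhere — order is forced
t0: x=3 y=2 heading=E
[1] after straight(2): x=5 y=2 heading=E
[2] after arc(left, 3): x=8 y=5 heading=N
no rival 2-sequence matches.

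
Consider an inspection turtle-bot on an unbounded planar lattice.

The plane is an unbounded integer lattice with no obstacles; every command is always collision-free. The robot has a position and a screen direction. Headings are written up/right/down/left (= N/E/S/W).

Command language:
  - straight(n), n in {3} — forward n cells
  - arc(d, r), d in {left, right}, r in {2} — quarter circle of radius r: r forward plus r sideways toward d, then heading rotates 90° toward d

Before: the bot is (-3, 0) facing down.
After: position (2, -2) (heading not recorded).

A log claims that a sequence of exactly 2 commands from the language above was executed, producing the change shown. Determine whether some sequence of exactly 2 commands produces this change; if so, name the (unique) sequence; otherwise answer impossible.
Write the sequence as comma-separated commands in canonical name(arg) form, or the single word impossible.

arc(left, 2), straight(3)

key: order matters: swapping arc(left, 2) and straight(3) lands elsewhere
from: (-3, 0) facing down
t=1 arc(left, 2) ⇒ (-1, -2) facing right
t=2 straight(3) ⇒ (2, -2) facing right
uniquely the one of 9 2-step routes that fits.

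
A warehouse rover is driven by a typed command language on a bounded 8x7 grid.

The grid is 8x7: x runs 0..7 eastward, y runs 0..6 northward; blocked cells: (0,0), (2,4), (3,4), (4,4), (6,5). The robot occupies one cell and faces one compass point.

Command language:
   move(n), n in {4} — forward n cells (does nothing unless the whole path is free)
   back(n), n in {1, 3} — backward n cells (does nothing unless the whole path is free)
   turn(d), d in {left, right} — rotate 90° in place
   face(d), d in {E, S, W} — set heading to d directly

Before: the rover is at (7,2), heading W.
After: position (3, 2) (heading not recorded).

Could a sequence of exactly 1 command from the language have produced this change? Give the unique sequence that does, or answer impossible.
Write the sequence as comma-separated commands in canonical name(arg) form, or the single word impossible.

move(4)

start: at (7,2), heading W
t=1 move(4) ⇒ at (3,2), heading W
uniquely the one of 8 1-step routes that fits.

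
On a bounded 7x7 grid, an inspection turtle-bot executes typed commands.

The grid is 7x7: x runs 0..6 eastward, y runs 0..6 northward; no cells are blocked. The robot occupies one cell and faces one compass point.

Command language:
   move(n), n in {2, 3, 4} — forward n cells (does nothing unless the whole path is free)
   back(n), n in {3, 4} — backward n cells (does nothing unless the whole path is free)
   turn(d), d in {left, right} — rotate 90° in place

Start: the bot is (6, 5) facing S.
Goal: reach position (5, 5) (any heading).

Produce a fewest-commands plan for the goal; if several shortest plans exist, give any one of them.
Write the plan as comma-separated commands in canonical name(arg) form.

turn(left), back(3), move(2)

initial: (6, 5) facing S
1. turn(left) → (6, 5) facing E
2. back(3) → (3, 5) facing E
3. move(2) → (5, 5) facing E
shorter routes all fall short; 3 is best.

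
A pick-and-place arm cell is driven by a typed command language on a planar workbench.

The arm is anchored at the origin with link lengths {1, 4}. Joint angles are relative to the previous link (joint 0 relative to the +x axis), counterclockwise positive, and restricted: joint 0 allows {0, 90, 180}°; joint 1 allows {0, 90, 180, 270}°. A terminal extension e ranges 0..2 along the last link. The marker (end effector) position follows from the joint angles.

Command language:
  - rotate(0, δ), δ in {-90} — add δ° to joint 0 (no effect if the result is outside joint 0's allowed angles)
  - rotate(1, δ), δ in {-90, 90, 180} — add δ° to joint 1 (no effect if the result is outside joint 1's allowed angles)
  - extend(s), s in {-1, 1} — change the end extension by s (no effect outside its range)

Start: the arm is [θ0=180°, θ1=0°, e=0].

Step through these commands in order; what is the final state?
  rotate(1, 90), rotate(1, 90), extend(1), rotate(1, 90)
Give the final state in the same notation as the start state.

[θ0=180°, θ1=270°, e=1]

t0: [θ0=180°, θ1=0°, e=0]
step 1 (rotate(1, 90)): [θ0=180°, θ1=90°, e=0]
step 2 (rotate(1, 90)): [θ0=180°, θ1=180°, e=0]
step 3 (extend(1)): [θ0=180°, θ1=180°, e=1]
step 4 (rotate(1, 90)): [θ0=180°, θ1=270°, e=1]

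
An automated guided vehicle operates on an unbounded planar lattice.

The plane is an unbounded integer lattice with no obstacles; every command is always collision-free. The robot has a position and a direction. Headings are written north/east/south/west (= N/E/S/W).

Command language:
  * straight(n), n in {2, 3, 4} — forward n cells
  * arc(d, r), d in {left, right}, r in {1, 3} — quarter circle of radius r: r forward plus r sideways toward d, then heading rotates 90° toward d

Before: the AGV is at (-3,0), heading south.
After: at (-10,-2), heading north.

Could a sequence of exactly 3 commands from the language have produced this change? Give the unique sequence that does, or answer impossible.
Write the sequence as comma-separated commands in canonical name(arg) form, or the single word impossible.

key: running arc(right, 1) before arc(right, 3) would end elsewhere — order is forced
begin: at (-3,0), heading south
[1] after arc(right, 3): at (-6,-3), heading west
[2] after straight(3): at (-9,-3), heading west
[3] after arc(right, 1): at (-10,-2), heading north
uniquely the one of 343 3-step routes that fits.

arc(right, 3), straight(3), arc(right, 1)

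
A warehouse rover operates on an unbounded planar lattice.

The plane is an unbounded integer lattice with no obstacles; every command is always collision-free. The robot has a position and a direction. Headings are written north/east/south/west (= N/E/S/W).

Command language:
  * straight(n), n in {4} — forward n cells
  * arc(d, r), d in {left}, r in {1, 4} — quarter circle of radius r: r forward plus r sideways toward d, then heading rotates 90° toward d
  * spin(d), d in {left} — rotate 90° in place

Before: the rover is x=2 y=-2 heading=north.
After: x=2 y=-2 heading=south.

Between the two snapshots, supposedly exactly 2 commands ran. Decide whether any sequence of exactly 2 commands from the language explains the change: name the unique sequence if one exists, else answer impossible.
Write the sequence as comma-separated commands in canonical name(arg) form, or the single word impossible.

key: (2,-2) unmoved — no command in the sequence translates
t0: x=2 y=-2 heading=north
1. spin(left) → x=2 y=-2 heading=west
2. spin(left) → x=2 y=-2 heading=south
no other 2-command option fits: unique.

spin(left), spin(left)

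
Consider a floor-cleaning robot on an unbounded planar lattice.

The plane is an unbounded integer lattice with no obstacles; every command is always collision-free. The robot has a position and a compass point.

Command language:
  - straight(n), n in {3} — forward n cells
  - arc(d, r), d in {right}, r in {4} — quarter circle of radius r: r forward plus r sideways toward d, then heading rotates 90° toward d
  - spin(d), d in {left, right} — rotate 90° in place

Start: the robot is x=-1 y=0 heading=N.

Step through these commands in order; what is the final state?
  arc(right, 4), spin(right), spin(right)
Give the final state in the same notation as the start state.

begin: x=-1 y=0 heading=N
[1] after arc(right, 4): x=3 y=4 heading=E
[2] after spin(right): x=3 y=4 heading=S
[3] after spin(right): x=3 y=4 heading=W

x=3 y=4 heading=W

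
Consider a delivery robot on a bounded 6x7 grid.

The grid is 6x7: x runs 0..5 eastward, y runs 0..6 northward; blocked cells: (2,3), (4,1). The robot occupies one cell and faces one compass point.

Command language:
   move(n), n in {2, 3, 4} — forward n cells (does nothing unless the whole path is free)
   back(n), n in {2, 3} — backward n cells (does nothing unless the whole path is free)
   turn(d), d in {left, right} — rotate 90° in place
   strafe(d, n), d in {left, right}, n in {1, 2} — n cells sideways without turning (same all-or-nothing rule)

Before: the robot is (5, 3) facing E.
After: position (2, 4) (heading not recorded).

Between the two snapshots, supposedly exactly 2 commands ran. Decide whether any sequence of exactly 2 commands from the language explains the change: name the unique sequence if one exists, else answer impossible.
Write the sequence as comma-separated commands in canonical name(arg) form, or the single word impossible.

key: order matters: swapping strafe(left, 1) and back(3) lands elsewhere
initial: (5, 3) facing E
1. strafe(left, 1) → (5, 4) facing E
2. back(3) → (2, 4) facing E
no rival 2-sequence matches.

strafe(left, 1), back(3)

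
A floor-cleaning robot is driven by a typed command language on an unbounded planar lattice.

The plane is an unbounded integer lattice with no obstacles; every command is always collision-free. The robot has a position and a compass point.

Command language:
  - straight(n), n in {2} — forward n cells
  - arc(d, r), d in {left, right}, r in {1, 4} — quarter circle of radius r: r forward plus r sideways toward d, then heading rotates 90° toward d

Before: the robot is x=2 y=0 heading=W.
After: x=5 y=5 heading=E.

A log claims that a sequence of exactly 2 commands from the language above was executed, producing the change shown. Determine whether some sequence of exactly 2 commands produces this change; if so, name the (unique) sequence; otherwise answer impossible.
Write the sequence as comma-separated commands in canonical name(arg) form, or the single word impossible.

key: order matters: swapping arc(right, 1) and arc(right, 4) lands elsewhere
initial: x=2 y=0 heading=W
1. arc(right, 1) → x=1 y=1 heading=N
2. arc(right, 4) → x=5 y=5 heading=E
uniquely the one of 25 2-step routes that fits.

arc(right, 1), arc(right, 4)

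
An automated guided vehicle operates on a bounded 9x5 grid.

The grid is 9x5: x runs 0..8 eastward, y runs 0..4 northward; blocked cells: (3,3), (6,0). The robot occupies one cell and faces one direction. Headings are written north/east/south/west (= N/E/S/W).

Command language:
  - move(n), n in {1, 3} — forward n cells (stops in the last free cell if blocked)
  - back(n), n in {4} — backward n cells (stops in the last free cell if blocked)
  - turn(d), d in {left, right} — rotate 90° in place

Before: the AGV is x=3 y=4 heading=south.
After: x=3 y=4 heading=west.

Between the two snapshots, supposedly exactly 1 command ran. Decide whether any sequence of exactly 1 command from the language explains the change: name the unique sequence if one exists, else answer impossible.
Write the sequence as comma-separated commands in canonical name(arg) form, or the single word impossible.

key: parked at (3,4) the whole time — nothing moves the robot
t0: x=3 y=4 heading=south
step 1 (turn(right)): x=3 y=4 heading=west
no rival 1-sequence matches.

turn(right)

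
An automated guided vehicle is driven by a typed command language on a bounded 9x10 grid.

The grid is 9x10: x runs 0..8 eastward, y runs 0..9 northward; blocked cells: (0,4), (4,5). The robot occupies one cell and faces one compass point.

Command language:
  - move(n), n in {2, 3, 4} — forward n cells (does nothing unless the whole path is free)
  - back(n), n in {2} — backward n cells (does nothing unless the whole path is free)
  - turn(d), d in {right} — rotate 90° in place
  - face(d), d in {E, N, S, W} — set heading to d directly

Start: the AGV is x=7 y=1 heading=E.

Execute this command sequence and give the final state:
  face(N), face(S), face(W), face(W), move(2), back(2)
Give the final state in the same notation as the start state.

x=7 y=1 heading=W

initial: x=7 y=1 heading=E
step 1 (face(N)): x=7 y=1 heading=N
step 2 (face(S)): x=7 y=1 heading=S
step 3 (face(W)): x=7 y=1 heading=W
step 4 (face(W)): x=7 y=1 heading=W
step 5 (move(2)): x=5 y=1 heading=W
step 6 (back(2)): x=7 y=1 heading=W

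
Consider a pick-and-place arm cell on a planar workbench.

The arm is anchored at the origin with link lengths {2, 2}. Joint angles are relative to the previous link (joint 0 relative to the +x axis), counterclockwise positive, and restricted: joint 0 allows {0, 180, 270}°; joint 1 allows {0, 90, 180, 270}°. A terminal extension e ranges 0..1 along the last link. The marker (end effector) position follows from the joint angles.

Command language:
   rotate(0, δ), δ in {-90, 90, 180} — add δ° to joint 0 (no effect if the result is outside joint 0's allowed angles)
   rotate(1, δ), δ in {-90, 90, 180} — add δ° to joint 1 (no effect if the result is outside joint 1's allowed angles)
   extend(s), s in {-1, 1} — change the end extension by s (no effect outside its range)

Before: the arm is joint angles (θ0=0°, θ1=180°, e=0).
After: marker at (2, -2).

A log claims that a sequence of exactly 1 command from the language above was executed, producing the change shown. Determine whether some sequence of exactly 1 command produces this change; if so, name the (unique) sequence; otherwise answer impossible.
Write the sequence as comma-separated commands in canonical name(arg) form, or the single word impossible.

rotate(1, 90)

begin: joint angles (θ0=0°, θ1=180°, e=0)
[1] after rotate(1, 90): joint angles (θ0=0°, θ1=270°, e=0)
no other 1-command option fits: unique.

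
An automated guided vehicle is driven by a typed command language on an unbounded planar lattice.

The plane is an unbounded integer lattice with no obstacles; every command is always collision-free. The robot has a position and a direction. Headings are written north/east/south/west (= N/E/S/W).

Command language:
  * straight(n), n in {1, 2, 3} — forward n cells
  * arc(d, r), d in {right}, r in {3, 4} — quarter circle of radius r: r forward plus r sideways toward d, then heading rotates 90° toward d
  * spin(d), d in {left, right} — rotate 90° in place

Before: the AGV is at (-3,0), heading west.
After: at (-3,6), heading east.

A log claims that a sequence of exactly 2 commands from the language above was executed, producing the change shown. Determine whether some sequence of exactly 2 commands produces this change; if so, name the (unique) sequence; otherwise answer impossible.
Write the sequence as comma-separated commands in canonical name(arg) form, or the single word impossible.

key: cell and facing (now E) both changed — the 2 commands mix motion and turning
from: at (-3,0), heading west
[1] after arc(right, 3): at (-6,3), heading north
[2] after arc(right, 3): at (-3,6), heading east
no rival 2-sequence matches.

arc(right, 3), arc(right, 3)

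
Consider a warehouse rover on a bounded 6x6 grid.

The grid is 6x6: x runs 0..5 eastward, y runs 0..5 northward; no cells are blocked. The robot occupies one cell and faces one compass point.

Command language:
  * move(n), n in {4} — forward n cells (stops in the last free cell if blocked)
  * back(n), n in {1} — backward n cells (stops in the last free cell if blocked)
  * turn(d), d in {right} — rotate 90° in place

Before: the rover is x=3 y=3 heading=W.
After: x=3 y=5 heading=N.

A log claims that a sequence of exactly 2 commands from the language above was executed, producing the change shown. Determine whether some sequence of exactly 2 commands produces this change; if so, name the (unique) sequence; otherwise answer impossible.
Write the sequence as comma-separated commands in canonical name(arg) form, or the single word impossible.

key: move(4) runs into the grid edge before its full distance
initial: x=3 y=3 heading=W
t=1 turn(right) ⇒ x=3 y=3 heading=N
t=2 move(4) ⇒ x=3 y=5 heading=N
uniquely the one of 9 2-step routes that fits.

turn(right), move(4)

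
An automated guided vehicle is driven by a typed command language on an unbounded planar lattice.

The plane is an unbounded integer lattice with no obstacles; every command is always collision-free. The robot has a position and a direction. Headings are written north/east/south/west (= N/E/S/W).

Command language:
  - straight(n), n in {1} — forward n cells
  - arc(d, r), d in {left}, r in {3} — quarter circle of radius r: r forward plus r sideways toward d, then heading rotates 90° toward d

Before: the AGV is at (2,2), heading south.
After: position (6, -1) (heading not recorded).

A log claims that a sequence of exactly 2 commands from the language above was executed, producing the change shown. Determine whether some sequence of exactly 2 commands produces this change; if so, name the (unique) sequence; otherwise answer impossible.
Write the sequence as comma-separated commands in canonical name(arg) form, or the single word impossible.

key: order matters: swapping arc(left, 3) and straight(1) lands elsewhere
initial: at (2,2), heading south
step 1 (arc(left, 3)): at (5,-1), heading east
step 2 (straight(1)): at (6,-1), heading east
no other 2-command option fits: unique.

arc(left, 3), straight(1)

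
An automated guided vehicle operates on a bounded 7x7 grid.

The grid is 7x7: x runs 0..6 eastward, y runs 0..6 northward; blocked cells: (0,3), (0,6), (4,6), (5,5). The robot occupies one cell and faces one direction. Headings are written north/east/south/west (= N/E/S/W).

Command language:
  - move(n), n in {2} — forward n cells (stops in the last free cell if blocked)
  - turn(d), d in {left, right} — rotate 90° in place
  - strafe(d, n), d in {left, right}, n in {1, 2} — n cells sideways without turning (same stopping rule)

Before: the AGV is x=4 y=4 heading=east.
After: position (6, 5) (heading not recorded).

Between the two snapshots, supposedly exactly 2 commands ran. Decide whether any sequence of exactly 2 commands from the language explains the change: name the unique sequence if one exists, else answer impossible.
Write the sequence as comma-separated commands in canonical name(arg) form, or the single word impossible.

move(2), strafe(left, 1)

key: running strafe(left, 1) before move(2) would end elsewhere — order is forced
from: x=4 y=4 heading=east
step 1 (move(2)): x=6 y=4 heading=east
step 2 (strafe(left, 1)): x=6 y=5 heading=east
uniquely the one of 49 2-step routes that fits.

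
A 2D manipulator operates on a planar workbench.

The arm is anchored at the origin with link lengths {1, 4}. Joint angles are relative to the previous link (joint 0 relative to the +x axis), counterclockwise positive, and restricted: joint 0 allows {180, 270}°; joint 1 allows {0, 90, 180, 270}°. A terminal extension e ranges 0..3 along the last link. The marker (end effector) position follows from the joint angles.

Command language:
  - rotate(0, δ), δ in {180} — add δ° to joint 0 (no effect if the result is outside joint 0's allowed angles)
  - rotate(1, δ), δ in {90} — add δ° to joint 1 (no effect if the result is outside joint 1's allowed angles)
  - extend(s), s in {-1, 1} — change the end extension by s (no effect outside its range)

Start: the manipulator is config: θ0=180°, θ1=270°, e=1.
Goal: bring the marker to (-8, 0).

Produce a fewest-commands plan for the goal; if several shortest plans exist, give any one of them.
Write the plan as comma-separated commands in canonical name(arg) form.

extend(1), extend(1), rotate(1, 90)

start: config: θ0=180°, θ1=270°, e=1
t=1 extend(1) ⇒ config: θ0=180°, θ1=270°, e=2
t=2 extend(1) ⇒ config: θ0=180°, θ1=270°, e=3
t=3 rotate(1, 90) ⇒ config: θ0=180°, θ1=0°, e=3
nothing shorter than 3 reaches the goal.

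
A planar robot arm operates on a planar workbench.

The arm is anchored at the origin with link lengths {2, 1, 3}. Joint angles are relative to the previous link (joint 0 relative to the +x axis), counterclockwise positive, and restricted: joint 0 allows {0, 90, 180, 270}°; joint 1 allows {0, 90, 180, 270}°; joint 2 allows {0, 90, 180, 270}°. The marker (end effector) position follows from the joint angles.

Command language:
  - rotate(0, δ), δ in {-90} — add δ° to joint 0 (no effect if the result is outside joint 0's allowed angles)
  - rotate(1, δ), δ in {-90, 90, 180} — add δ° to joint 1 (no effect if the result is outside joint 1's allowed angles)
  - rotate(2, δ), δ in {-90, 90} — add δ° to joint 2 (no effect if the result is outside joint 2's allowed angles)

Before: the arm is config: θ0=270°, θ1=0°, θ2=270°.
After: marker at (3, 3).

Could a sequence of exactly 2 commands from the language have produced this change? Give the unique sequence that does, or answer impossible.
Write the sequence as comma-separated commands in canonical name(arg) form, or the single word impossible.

rotate(0, -90), rotate(0, -90)

t0: config: θ0=270°, θ1=0°, θ2=270°
t=1 rotate(0, -90) ⇒ config: θ0=180°, θ1=0°, θ2=270°
t=2 rotate(0, -90) ⇒ config: θ0=90°, θ1=0°, θ2=270°
no rival 2-sequence matches.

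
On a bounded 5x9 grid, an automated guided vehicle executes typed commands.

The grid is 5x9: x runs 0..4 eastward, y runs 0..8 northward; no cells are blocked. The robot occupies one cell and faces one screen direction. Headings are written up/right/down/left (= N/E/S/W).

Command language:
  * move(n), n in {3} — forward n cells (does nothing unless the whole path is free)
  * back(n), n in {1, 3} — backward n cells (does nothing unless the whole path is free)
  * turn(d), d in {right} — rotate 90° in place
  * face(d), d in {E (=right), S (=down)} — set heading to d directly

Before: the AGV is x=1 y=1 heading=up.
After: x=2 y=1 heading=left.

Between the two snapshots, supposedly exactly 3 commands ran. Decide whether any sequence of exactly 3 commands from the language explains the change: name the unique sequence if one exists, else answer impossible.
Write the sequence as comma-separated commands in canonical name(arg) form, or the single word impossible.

key: running back(1) before face(S) would end elsewhere — order is forced
from: x=1 y=1 heading=up
t=1 face(S) ⇒ x=1 y=1 heading=down
t=2 turn(right) ⇒ x=1 y=1 heading=left
t=3 back(1) ⇒ x=2 y=1 heading=left
no other 3-command option fits: unique.

face(S), turn(right), back(1)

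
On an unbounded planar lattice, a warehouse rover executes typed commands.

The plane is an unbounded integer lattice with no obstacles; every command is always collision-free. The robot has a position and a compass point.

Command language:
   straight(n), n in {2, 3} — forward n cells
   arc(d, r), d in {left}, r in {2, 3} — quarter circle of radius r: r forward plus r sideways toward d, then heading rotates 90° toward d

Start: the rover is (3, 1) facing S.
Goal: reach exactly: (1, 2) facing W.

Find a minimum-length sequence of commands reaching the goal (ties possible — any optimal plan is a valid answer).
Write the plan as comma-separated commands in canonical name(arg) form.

initial: (3, 1) facing S
t=1 arc(left, 3) ⇒ (6, -2) facing E
t=2 arc(left, 2) ⇒ (8, 0) facing N
t=3 arc(left, 2) ⇒ (6, 2) facing W
t=4 straight(3) ⇒ (3, 2) facing W
t=5 straight(2) ⇒ (1, 2) facing W
no 4-step plan works, so 5 is optimal.

arc(left, 3), arc(left, 2), arc(left, 2), straight(3), straight(2)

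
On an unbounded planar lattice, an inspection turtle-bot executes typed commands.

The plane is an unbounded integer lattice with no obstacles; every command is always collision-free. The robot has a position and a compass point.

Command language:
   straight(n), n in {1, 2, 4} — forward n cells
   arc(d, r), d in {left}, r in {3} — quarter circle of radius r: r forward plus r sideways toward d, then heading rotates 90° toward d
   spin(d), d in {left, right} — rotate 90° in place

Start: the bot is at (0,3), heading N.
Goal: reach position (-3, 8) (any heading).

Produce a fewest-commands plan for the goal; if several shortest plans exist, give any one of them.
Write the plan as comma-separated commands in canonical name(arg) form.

straight(2), arc(left, 3)

initial: at (0,3), heading N
1. straight(2) → at (0,5), heading N
2. arc(left, 3) → at (-3,8), heading W
nothing shorter than 2 reaches the goal.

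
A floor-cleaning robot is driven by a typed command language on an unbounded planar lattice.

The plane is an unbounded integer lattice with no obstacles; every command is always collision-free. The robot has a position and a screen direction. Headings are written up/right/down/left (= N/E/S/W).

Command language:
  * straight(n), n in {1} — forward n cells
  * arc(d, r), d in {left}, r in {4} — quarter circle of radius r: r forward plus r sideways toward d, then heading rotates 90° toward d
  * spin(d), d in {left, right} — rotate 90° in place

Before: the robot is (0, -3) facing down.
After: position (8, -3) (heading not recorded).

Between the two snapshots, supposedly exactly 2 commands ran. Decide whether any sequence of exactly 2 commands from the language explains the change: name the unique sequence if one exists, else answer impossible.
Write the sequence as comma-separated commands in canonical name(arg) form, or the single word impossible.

begin: (0, -3) facing down
step 1 (arc(left, 4)): (4, -7) facing right
step 2 (arc(left, 4)): (8, -3) facing up
all 16 alternatives checked — unique.

arc(left, 4), arc(left, 4)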